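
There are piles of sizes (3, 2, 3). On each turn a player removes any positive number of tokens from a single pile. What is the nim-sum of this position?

Nim-sum: 3 ^ 2 ^ 3 = 2.

2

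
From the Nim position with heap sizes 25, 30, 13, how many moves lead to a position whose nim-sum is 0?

3

Nim-sum: 25 XOR 30 XOR 13 = 10.
The overall nim-sum is X = 10. A heap of size p has a winning move iff p XOR X < p (reduce it to p XOR X).
  25: 25 XOR 10 = 19 < 25 — winning move (to 19).
  30: 30 XOR 10 = 20 < 30 — winning move (to 20).
  13: 13 XOR 10 = 7 < 13 — winning move (to 7).
That gives 3 winning moves.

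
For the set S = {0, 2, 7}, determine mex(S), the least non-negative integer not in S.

1

0 is in the set but 1 is not, so the mex is 1.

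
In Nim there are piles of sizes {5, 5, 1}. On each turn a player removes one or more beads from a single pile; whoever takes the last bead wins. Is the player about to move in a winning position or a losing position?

Winning position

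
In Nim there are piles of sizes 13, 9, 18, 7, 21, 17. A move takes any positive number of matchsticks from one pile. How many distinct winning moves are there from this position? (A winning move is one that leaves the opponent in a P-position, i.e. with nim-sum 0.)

Compute the nim-sum pairwise:
13 ⊕ 9 = 4
4 ⊕ 18 = 22
22 ⊕ 7 = 17
17 ⊕ 21 = 4
4 ⊕ 17 = 21
The overall nim-sum is X = 21. A pile of size p has a winning move iff p XOR X < p (reduce it to p XOR X).
  13: 13 XOR 21 = 24 ≥ 13 — no move.
  9: 9 XOR 21 = 28 ≥ 9 — no move.
  18: 18 XOR 21 = 7 < 18 — winning move (to 7).
  7: 7 XOR 21 = 18 ≥ 7 — no move.
  21: 21 XOR 21 = 0 < 21 — winning move (to 0).
  17: 17 XOR 21 = 4 < 17 — winning move (to 4).
That gives 3 winning moves.

3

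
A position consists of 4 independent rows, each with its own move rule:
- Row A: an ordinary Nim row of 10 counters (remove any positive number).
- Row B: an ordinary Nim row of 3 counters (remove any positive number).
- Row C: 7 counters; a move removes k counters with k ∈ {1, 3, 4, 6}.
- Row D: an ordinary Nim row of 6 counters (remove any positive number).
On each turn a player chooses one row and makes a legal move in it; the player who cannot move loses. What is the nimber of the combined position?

15

Row A is a plain Nim row of size 10, so its Grundy value is 10.
Row B is a plain Nim row of size 3, so its Grundy value is 3.
Build the Grundy sequence for row C with g(k) = mex{g(k−s) : s ∈ {1, 3, 4, 6}, s ≤ k}:
g(0) = mex{} = 0
g(1) = mex{0} = 1
g(2) = mex{1} = 0
g(3) = mex{0} = 1
g(4) = mex{0,1} = 2
g(5) = mex{0,1,2} = 3
g(6) = mex{0,1,3} = 2
g(7) = mex{1,2} = 0
So g(7) = 0.
Row D is a plain Nim row of size 6, so its Grundy value is 6.
By the Sprague-Grundy theorem, the Grundy value of a sum of independent games is the XOR of the component values.
Combined value = 10 ⊕ 3 ⊕ 0 ⊕ 6 = 15.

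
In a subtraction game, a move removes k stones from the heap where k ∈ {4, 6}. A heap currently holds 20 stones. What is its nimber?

0

Grundy values for subtraction set {4, 6}:
k:     0  1  2  3  4  5  6  7  8  9 10 11 12 13 14 15 16 17 18 19 20
g(k):  0  0  0  0  1  1  1  1  2  2  0  0  0  0  1  1  1  1  2  2  0
So g(20) = 0.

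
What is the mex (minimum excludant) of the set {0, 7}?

1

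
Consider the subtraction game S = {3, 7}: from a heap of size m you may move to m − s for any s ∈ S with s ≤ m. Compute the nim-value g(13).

1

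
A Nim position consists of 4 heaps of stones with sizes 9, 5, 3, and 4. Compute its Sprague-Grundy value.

Nim-sum: 9 ⊕ 5 ⊕ 3 ⊕ 4 = 11.

11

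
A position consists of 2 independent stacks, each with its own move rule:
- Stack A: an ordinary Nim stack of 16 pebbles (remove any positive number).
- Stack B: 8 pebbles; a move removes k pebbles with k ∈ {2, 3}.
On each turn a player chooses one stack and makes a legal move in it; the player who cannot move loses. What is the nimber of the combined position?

Stack A is a plain Nim stack of size 16, so its Grundy value is 16.
Grundy values for stack B (subtraction set {2, 3}):
g(0) = mex{} = 0
g(1) = mex{} = 0
g(2) = mex{0} = 1
g(3) = mex{0} = 1
g(4) = mex{0,1} = 2
g(5) = mex{1} = 0
g(6) = mex{1,2} = 0
g(7) = mex{0,2} = 1
g(8) = mex{0} = 1
So g(8) = 1.
The value of a disjunctive sum is the nim-sum of the parts.
Combined value = 16 XOR 1 = 17.

17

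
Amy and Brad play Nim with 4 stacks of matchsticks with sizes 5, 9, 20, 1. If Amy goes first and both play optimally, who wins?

Compute the nim-sum pairwise:
5 XOR 9 = 12
12 XOR 20 = 24
24 XOR 1 = 25
The nim-sum is 25 ≠ 0, so this is an N-position: the player to move can win; Amy has a winning move.

Amy wins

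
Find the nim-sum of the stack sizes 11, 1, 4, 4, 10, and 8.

Write each in binary and XOR column by column:
  1011  (11)
  0001  (1)
  0100  (4)
  0100  (4)
  1010  (10)
  1000  (8)
  ----
  1000  (8)

8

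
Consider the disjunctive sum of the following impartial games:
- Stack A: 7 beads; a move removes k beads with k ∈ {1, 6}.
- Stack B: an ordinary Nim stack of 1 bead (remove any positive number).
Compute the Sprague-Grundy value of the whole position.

Grundy values for stack A (subtraction set {1, 6}):
g(0) = mex{} = 0
g(1) = mex{0} = 1
g(2) = mex{1} = 0
g(3) = mex{0} = 1
g(4) = mex{1} = 0
g(5) = mex{0} = 1
g(6) = mex{0,1} = 2
g(7) = mex{1,2} = 0
So g(7) = 0.
Stack B is a plain Nim stack of size 1, so its Grundy value is 1.
The value of a disjunctive sum is the nim-sum of the parts.
Combined value = 0 XOR 1 = 1.

1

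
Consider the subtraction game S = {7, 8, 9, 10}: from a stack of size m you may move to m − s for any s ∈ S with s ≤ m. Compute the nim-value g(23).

0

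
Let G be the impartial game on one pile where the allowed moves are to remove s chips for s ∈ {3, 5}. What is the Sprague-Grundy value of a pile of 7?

Build the Grundy sequence with g(k) = mex{g(k−s) : s ∈ {3, 5}, s ≤ k}:
k:     0  1  2  3  4  5  6  7
g(k):  0  0  0  1  1  1  2  2
So g(7) = 2.

2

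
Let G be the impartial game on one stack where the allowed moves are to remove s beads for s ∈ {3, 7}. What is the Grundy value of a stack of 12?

Build the Grundy sequence with g(k) = mex{g(k−s) : s ∈ {3, 7}, s ≤ k}:
g(0) = mex{} = 0
g(1) = mex{} = 0
g(2) = mex{} = 0
g(3) = mex{0} = 1
g(4) = mex{0} = 1
g(5) = mex{0} = 1
g(6) = mex{1} = 0
g(7) = mex{0,1} = 2
g(8) = mex{0,1} = 2
g(9) = mex{0} = 1
g(10) = mex{1,2} = 0
g(11) = mex{1,2} = 0
g(12) = mex{1} = 0
So g(12) = 0.

0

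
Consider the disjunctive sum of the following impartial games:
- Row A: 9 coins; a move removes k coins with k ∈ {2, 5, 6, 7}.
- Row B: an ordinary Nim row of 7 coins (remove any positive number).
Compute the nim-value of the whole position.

Grundy values for row A (subtraction set {2, 5, 6, 7}):
g(0) = mex{} = 0
g(1) = mex{} = 0
g(2) = mex{0} = 1
g(3) = mex{0} = 1
g(4) = mex{1} = 0
g(5) = mex{0,1} = 2
g(6) = mex{0} = 1
g(7) = mex{0,1,2} = 3
g(8) = mex{0,1} = 2
g(9) = mex{0,1,3} = 2
So g(9) = 2.
Row B is a plain Nim row of size 7, so its Grundy value is 7.
The value of a disjunctive sum is the nim-sum of the parts.
Combined value = 2 XOR 7 = 5.

5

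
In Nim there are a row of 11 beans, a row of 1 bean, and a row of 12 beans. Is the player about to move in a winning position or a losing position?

Compute the nim-sum pairwise:
11 XOR 1 = 10
10 XOR 12 = 6
The nim-sum is 6 ≠ 0, so this is an N-position: the player to move can win.

Winning position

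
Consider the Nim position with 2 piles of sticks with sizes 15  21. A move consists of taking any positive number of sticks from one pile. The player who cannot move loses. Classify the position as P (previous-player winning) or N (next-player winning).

N-position

Nim-sum: 15 ⊕ 21 = 26.
The nim-sum is 26 ≠ 0, so this is an N-position: the player to move can win.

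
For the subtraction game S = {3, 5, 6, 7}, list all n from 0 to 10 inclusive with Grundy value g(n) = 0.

0, 1, 2, 10

Grundy values for subtraction set {3, 5, 6, 7}:
g(0) = mex{} = 0
g(1) = mex{} = 0
g(2) = mex{} = 0
g(3) = mex{0} = 1
g(4) = mex{0} = 1
g(5) = mex{0} = 1
g(6) = mex{0,1} = 2
g(7) = mex{0,1} = 2
g(8) = mex{0,1} = 2
g(9) = mex{0,1,2} = 3
g(10) = mex{1,2} = 0
The P-positions (g = 0) in 0..10 are 0, 1, 2, 10.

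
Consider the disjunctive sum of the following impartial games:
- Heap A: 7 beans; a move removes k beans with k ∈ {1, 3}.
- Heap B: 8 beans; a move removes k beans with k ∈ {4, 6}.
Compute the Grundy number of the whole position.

3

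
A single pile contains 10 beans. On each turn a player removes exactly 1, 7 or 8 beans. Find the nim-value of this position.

2

Build the Grundy sequence with g(k) = mex{g(k−s) : s ∈ {1, 7, 8}, s ≤ k}:
k:     0  1  2  3  4  5  6  7  8  9 10
g(k):  0  1  0  1  0  1  0  1  2  3  2
So g(10) = 2.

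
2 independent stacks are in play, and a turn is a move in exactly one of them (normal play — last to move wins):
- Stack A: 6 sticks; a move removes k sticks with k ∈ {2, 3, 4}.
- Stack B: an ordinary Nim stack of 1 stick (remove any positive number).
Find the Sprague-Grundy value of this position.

Grundy values for stack A (subtraction set {2, 3, 4}):
g(0) = mex{} = 0
g(1) = mex{} = 0
g(2) = mex{0} = 1
g(3) = mex{0} = 1
g(4) = mex{0,1} = 2
g(5) = mex{0,1} = 2
g(6) = mex{1,2} = 0
So g(6) = 0.
Stack B is a plain Nim stack of size 1, so its Grundy value is 1.
By the Sprague-Grundy theorem, the Grundy value of a sum of independent games is the XOR of the component values.
Combined value = 0 XOR 1 = 1.

1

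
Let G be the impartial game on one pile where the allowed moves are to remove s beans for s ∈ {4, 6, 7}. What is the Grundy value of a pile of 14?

Build the Grundy sequence with g(k) = mex{g(k−s) : s ∈ {4, 6, 7}, s ≤ k}:
k:     0  1  2  3  4  5  6  7  8  9 10 11 12 13 14
g(k):  0  0  0  0  1  1  1  1  2  2  2  0  0  0  0
So g(14) = 0.

0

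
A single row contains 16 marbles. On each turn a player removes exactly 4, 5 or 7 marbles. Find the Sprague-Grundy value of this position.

1

Build the Grundy sequence with g(k) = mex{g(k−s) : s ∈ {4, 5, 7}, s ≤ k}:
k:     0  1  2  3  4  5  6  7  8  9 10 11 12 13 14 15 16
g(k):  0  0  0  0  1  1  1  1  2  2  2  0  0  0  0  1  1
So g(16) = 1.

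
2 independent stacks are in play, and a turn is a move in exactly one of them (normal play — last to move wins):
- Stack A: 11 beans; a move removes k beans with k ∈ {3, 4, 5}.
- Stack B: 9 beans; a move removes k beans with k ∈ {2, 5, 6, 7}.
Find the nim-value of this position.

3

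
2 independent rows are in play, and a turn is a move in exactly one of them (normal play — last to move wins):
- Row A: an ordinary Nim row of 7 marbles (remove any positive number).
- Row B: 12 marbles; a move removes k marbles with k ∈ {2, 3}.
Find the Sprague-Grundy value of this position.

6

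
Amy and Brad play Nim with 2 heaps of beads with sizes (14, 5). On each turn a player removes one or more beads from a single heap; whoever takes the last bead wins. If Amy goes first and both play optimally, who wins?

In binary:
  1110  (14)
  0101  (5)
  ----
  1011  (11)
The nim-sum is 11 ≠ 0, so this is an N-position: the player to move can win; Amy has a winning move.

Amy wins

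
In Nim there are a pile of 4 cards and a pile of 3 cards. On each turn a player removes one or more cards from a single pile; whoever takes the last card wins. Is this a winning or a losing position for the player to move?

Winning position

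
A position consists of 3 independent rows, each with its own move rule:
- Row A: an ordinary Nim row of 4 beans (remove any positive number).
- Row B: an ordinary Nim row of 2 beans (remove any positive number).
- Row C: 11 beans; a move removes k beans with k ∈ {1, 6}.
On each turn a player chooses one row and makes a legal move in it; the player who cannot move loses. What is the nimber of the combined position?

Row A is a plain Nim row of size 4, so its Grundy value is 4.
Row B is a plain Nim row of size 2, so its Grundy value is 2.
Grundy values for row C (subtraction set {1, 6}):
k:     0  1  2  3  4  5  6  7  8  9 10 11
g(k):  0  1  0  1  0  1  2  0  1  0  1  0
So g(11) = 0.
The value of a disjunctive sum is the nim-sum of the parts.
Combined value = 4 XOR 2 XOR 0 = 6.

6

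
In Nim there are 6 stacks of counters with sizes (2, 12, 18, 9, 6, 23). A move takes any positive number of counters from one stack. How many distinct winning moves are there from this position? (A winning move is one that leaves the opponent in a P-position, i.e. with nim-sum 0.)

3

Compute the nim-sum pairwise:
2 XOR 12 = 14
14 XOR 18 = 28
28 XOR 9 = 21
21 XOR 6 = 19
19 XOR 23 = 4
The overall nim-sum is X = 4. A stack of size p has a winning move iff p XOR X < p (reduce it to p XOR X).
  2: 2 XOR 4 = 6 ≥ 2 — no move.
  12: 12 XOR 4 = 8 < 12 — winning move (to 8).
  18: 18 XOR 4 = 22 ≥ 18 — no move.
  9: 9 XOR 4 = 13 ≥ 9 — no move.
  6: 6 XOR 4 = 2 < 6 — winning move (to 2).
  23: 23 XOR 4 = 19 < 23 — winning move (to 19).
That gives 3 winning moves.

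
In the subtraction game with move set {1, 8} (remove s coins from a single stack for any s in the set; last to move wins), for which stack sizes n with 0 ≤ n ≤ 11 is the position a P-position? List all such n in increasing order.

0, 2, 4, 6, 9, 11

Grundy values for subtraction set {1, 8}:
g(0) = mex{} = 0
g(1) = mex{0} = 1
g(2) = mex{1} = 0
g(3) = mex{0} = 1
g(4) = mex{1} = 0
g(5) = mex{0} = 1
g(6) = mex{1} = 0
g(7) = mex{0} = 1
g(8) = mex{0,1} = 2
g(9) = mex{1,2} = 0
g(10) = mex{0} = 1
g(11) = mex{1} = 0
The P-positions (g = 0) in 0..11 are 0, 2, 4, 6, 9, 11.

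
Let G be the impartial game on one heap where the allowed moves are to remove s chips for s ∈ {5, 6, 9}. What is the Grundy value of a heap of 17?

0

Compute g(0), g(1), … for moves {5, 6, 9}:
k:     0  1  2  3  4  5  6  7  8  9 10 11 12 13 14 15 16 17
g(k):  0  0  0  0  0  1  1  1  1  1  2  2  2  2  0  0  0  0
So g(17) = 0.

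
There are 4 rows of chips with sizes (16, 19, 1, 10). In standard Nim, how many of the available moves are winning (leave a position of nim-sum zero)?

1

Compute the nim-sum pairwise:
16 ⊕ 19 = 3
3 ⊕ 1 = 2
2 ⊕ 10 = 8
The overall nim-sum is X = 8. A row of size p has a winning move iff p XOR X < p (reduce it to p XOR X).
  16: 16 XOR 8 = 24 ≥ 16 — no move.
  19: 19 XOR 8 = 27 ≥ 19 — no move.
  1: 1 XOR 8 = 9 ≥ 1 — no move.
  10: 10 XOR 8 = 2 < 10 — winning move (to 2).
That gives 1 winning move.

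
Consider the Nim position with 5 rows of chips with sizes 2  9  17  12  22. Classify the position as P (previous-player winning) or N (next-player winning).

P-position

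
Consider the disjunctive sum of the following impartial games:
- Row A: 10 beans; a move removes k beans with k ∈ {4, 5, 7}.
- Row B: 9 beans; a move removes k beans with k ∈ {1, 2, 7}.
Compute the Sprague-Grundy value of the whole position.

2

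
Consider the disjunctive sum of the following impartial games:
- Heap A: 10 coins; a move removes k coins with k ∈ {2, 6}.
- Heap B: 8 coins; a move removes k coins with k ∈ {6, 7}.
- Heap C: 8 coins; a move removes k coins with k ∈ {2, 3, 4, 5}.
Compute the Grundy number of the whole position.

For heap A, compute g(0), g(1), … with moves {2, 6}:
k:     0  1  2  3  4  5  6  7  8  9 10
g(k):  0  0  1  1  0  0  1  1  0  0  1
So g(10) = 1.
For heap B, compute g(0), g(1), … with moves {6, 7}:
g(0) = mex{} = 0
g(1) = mex{} = 0
g(2) = mex{} = 0
g(3) = mex{} = 0
g(4) = mex{} = 0
g(5) = mex{} = 0
g(6) = mex{0} = 1
g(7) = mex{0} = 1
g(8) = mex{0} = 1
So g(8) = 1.
For heap C, compute g(0), g(1), … with moves {2, 3, 4, 5}:
g(0) = mex{} = 0
g(1) = mex{} = 0
g(2) = mex{0} = 1
g(3) = mex{0} = 1
g(4) = mex{0,1} = 2
g(5) = mex{0,1} = 2
g(6) = mex{0,1,2} = 3
g(7) = mex{1,2} = 0
g(8) = mex{1,2,3} = 0
So g(8) = 0.
The value of a disjunctive sum is the nim-sum of the parts.
Combined value = 1 XOR 1 XOR 0 = 0.

0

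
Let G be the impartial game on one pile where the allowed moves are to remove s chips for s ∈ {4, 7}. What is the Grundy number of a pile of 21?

2

Build the Grundy sequence with g(k) = mex{g(k−s) : s ∈ {4, 7}, s ≤ k}:
k:     0  1  2  3  4  5  6  7  8  9 10 11 12 13 14 15 16 17 18 19 20 21
g(k):  0  0  0  0  1  1  1  1  2  2  2  0  0  0  0  1  1  1  1  2  2  2
So g(21) = 2.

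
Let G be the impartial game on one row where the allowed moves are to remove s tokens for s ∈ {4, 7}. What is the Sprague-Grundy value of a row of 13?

0

Compute g(0), g(1), … for moves {4, 7}:
k:     0  1  2  3  4  5  6  7  8  9 10 11 12 13
g(k):  0  0  0  0  1  1  1  1  2  2  2  0  0  0
So g(13) = 0.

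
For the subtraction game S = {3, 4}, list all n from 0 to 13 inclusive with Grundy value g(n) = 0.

0, 1, 2, 7, 8, 9

Build the Grundy sequence with g(k) = mex{g(k−s) : s ∈ {3, 4}, s ≤ k}:
g(0) = mex{} = 0
g(1) = mex{} = 0
g(2) = mex{} = 0
g(3) = mex{0} = 1
g(4) = mex{0} = 1
g(5) = mex{0} = 1
g(6) = mex{0,1} = 2
g(7) = mex{1} = 0
g(8) = mex{1} = 0
g(9) = mex{1,2} = 0
g(10) = mex{0,2} = 1
g(11) = mex{0} = 1
g(12) = mex{0} = 1
g(13) = mex{0,1} = 2
The P-positions (g = 0) in 0..13 are 0, 1, 2, 7, 8, 9.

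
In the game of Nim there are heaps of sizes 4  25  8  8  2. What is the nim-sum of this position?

Nim-sum: 4 ^ 25 ^ 8 ^ 8 ^ 2 = 31.

31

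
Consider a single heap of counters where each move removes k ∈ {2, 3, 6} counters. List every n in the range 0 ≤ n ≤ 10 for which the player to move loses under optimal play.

0, 1, 5, 9, 10

Build the Grundy sequence with g(k) = mex{g(k−s) : s ∈ {2, 3, 6}, s ≤ k}:
g(0) = mex{} = 0
g(1) = mex{} = 0
g(2) = mex{0} = 1
g(3) = mex{0} = 1
g(4) = mex{0,1} = 2
g(5) = mex{1} = 0
g(6) = mex{0,1,2} = 3
g(7) = mex{0,2} = 1
g(8) = mex{0,1,3} = 2
g(9) = mex{1,3} = 0
g(10) = mex{1,2} = 0
The P-positions (g = 0) in 0..10 are 0, 1, 5, 9, 10.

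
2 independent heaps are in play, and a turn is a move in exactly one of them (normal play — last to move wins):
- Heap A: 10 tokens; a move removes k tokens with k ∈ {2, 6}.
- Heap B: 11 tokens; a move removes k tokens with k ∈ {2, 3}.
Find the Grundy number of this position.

1

For heap A, compute g(0), g(1), … with moves {2, 6}:
g(0) = mex{} = 0
g(1) = mex{} = 0
g(2) = mex{0} = 1
g(3) = mex{0} = 1
g(4) = mex{1} = 0
g(5) = mex{1} = 0
g(6) = mex{0} = 1
g(7) = mex{0} = 1
g(8) = mex{1} = 0
g(9) = mex{1} = 0
g(10) = mex{0} = 1
So g(10) = 1.
Grundy values for heap B (subtraction set {2, 3}):
k:     0  1  2  3  4  5  6  7  8  9 10 11
g(k):  0  0  1  1  2  0  0  1  1  2  0  0
So g(11) = 0.
The value of a disjunctive sum is the nim-sum of the parts.
Combined value = 1 XOR 0 = 1.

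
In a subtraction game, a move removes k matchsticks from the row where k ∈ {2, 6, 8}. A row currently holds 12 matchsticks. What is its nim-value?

2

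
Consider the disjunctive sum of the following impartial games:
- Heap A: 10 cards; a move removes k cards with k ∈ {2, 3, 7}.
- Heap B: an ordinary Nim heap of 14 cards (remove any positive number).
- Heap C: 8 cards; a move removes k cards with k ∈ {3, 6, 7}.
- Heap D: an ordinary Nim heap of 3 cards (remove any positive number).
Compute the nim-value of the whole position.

Grundy values for heap A (subtraction set {2, 3, 7}):
k:     0  1  2  3  4  5  6  7  8  9 10
g(k):  0  0  1  1  2  0  0  1  1  2  0
So g(10) = 0.
Heap B is a plain Nim heap of size 14, so its Grundy value is 14.
Grundy values for heap C (subtraction set {3, 6, 7}):
k:     0  1  2  3  4  5  6  7  8
g(k):  0  0  0  1  1  1  2  2  2
So g(8) = 2.
Heap D is a plain Nim heap of size 3, so its Grundy value is 3.
By the Sprague-Grundy theorem, the Grundy value of a sum of independent games is the XOR of the component values.
Combined value = 0 XOR 14 XOR 2 XOR 3 = 15.

15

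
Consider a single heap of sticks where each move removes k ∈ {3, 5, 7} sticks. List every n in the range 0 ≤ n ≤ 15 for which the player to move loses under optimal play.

0, 1, 2, 10, 11, 12

Compute g(0), g(1), … for moves {3, 5, 7}:
k:     0  1  2  3  4  5  6  7  8  9 10 11 12 13 14 15
g(k):  0  0  0  1  1  1  2  2  2  3  0  0  0  1  1  1
The P-positions (g = 0) in 0..15 are 0, 1, 2, 10, 11, 12.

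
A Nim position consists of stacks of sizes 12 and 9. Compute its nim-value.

5

Compute the nim-sum pairwise:
12 ^ 9 = 5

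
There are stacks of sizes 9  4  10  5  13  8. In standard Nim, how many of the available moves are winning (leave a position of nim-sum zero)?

Compute the nim-sum pairwise:
9 XOR 4 = 13
13 XOR 10 = 7
7 XOR 5 = 2
2 XOR 13 = 15
15 XOR 8 = 7
The overall nim-sum is X = 7. A stack of size p has a winning move iff p XOR X < p (reduce it to p XOR X).
  9: 9 XOR 7 = 14 ≥ 9 — no move.
  4: 4 XOR 7 = 3 < 4 — winning move (to 3).
  10: 10 XOR 7 = 13 ≥ 10 — no move.
  5: 5 XOR 7 = 2 < 5 — winning move (to 2).
  13: 13 XOR 7 = 10 < 13 — winning move (to 10).
  8: 8 XOR 7 = 15 ≥ 8 — no move.
That gives 3 winning moves.

3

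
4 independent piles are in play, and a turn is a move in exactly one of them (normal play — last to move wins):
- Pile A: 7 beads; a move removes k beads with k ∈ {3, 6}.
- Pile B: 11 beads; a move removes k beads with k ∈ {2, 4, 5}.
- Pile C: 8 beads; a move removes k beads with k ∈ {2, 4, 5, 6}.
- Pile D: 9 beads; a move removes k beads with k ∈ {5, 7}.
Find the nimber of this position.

Grundy values for pile A (subtraction set {3, 6}):
k:     0  1  2  3  4  5  6  7
g(k):  0  0  0  1  1  1  2  2
So g(7) = 2.
Grundy values for pile B (subtraction set {2, 4, 5}):
k:     0  1  2  3  4  5  6  7  8  9 10 11
g(k):  0  0  1  1  2  2  3  0  0  1  1  2
So g(11) = 2.
Grundy values for pile C (subtraction set {2, 4, 5, 6}):
k:     0  1  2  3  4  5  6  7  8
g(k):  0  0  1  1  2  2  3  3  0
So g(8) = 0.
Build the Grundy sequence for pile D with g(k) = mex{g(k−s) : s ∈ {5, 7}, s ≤ k}:
k:     0  1  2  3  4  5  6  7  8  9
g(k):  0  0  0  0  0  1  1  1  1  1
So g(9) = 1.
By the Sprague-Grundy theorem, the Grundy value of a sum of independent games is the XOR of the component values.
Combined value = 2 ⊕ 2 ⊕ 0 ⊕ 1 = 1.

1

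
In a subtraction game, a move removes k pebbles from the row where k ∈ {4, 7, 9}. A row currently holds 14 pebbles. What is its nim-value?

Grundy values for subtraction set {4, 7, 9}:
k:     0  1  2  3  4  5  6  7  8  9 10 11 12 13 14
g(k):  0  0  0  0  1  1  1  1  2  2  2  2  3  0  0
So g(14) = 0.

0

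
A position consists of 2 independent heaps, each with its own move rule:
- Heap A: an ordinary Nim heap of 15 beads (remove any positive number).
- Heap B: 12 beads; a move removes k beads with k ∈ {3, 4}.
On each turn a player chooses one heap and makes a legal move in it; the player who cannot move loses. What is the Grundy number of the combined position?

14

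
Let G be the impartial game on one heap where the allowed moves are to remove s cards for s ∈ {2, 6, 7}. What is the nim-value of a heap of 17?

Grundy values for subtraction set {2, 6, 7}:
k:     0  1  2  3  4  5  6  7  8  9 10 11 12 13 14 15 16 17
g(k):  0  0  1  1  0  0  1  1  2  0  3  1  2  0  0  1  1  0
So g(17) = 0.

0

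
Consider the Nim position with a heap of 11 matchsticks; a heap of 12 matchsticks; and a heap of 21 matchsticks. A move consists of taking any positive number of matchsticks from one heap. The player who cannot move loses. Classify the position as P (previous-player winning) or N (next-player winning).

N-position

Nim-sum: 11 XOR 12 XOR 21 = 18.
The nim-sum is 18 ≠ 0, so this is an N-position: the player to move can win.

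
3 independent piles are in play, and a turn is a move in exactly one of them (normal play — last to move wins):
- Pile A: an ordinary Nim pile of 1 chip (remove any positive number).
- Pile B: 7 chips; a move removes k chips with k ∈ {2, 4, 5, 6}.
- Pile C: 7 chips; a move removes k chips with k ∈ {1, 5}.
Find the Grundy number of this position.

3

Pile A is a plain Nim pile of size 1, so its Grundy value is 1.
Build the Grundy sequence for pile B with g(k) = mex{g(k−s) : s ∈ {2, 4, 5, 6}, s ≤ k}:
g(0) = mex{} = 0
g(1) = mex{} = 0
g(2) = mex{0} = 1
g(3) = mex{0} = 1
g(4) = mex{0,1} = 2
g(5) = mex{0,1} = 2
g(6) = mex{0,1,2} = 3
g(7) = mex{0,1,2} = 3
So g(7) = 3.
Build the Grundy sequence for pile C with g(k) = mex{g(k−s) : s ∈ {1, 5}, s ≤ k}:
g(0) = mex{} = 0
g(1) = mex{0} = 1
g(2) = mex{1} = 0
g(3) = mex{0} = 1
g(4) = mex{1} = 0
g(5) = mex{0} = 1
g(6) = mex{1} = 0
g(7) = mex{0} = 1
So g(7) = 1.
By the Sprague-Grundy theorem, the Grundy value of a sum of independent games is the XOR of the component values.
Combined value = 1 XOR 3 XOR 1 = 3.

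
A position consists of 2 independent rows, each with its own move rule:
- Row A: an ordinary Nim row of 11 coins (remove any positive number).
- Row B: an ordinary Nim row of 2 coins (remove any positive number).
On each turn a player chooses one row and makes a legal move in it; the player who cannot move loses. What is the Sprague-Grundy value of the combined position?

Row A is a plain Nim row of size 11, so its Grundy value is 11.
Row B is a plain Nim row of size 2, so its Grundy value is 2.
The value of a disjunctive sum is the nim-sum of the parts.
Combined value = 11 XOR 2 = 9.

9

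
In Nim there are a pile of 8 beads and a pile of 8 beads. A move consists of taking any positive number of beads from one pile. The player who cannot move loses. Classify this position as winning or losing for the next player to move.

Compute the nim-sum pairwise:
8 ⊕ 8 = 0
The nim-sum is 0, so this is a P-position: the player to move is in a losing position under optimal play.

Losing position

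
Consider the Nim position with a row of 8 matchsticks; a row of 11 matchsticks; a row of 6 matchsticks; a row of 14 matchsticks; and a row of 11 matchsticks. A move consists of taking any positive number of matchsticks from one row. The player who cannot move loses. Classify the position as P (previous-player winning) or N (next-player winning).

Bitwise XOR of the heap sizes:
  1000  (8)
  1011  (11)
  0110  (6)
  1110  (14)
  1011  (11)
  ----
  0000  (0)
The nim-sum is 0, so this is a P-position: the player to move is in a losing position under optimal play.

P-position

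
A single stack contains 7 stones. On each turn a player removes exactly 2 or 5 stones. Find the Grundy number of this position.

0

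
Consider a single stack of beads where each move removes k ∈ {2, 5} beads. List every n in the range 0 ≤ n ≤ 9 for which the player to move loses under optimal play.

0, 1, 4, 7, 8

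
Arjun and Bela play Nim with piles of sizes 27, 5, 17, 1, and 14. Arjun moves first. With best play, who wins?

Compute the nim-sum pairwise:
27 XOR 5 = 30
30 XOR 17 = 15
15 XOR 1 = 14
14 XOR 14 = 0
The nim-sum is 0, so this is a P-position: the player to move is in a losing position under optimal play; Arjun is about to move from it and so loses — Bela wins.

Bela wins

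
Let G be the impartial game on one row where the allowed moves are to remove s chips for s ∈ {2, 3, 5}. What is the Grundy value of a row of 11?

Grundy values for subtraction set {2, 3, 5}:
k:     0  1  2  3  4  5  6  7  8  9 10 11
g(k):  0  0  1  1  2  2  3  0  0  1  1  2
So g(11) = 2.

2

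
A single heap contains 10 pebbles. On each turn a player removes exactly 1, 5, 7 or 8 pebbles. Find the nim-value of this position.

2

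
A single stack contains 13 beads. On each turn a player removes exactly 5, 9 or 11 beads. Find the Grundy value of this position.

Grundy values for subtraction set {5, 9, 11}:
k:     0  1  2  3  4  5  6  7  8  9 10 11 12 13
g(k):  0  0  0  0  0  1  1  1  1  1  2  2  2  2
So g(13) = 2.

2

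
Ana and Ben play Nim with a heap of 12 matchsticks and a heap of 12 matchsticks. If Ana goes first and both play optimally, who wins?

Ben wins

Nim-sum: 12 ^ 12 = 0.
The nim-sum is 0, so this is a P-position: the player to move is in a losing position under optimal play; Ana is about to move from it and so loses — Ben wins.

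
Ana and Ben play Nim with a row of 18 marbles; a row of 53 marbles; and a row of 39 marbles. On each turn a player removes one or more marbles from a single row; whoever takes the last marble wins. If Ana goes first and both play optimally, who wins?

Ben wins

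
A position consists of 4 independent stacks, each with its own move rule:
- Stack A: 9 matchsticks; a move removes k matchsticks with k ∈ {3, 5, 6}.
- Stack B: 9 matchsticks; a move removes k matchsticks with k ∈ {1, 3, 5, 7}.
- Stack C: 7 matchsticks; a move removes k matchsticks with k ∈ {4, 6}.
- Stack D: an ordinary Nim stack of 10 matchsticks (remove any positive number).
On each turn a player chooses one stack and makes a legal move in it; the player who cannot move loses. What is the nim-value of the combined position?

10

For stack A, compute g(0), g(1), … with moves {3, 5, 6}:
k:     0  1  2  3  4  5  6  7  8  9
g(k):  0  0  0  1  1  1  2  2  2  0
So g(9) = 0.
For stack B, compute g(0), g(1), … with moves {1, 3, 5, 7}:
g(0) = mex{} = 0
g(1) = mex{0} = 1
g(2) = mex{1} = 0
g(3) = mex{0} = 1
g(4) = mex{1} = 0
g(5) = mex{0} = 1
g(6) = mex{1} = 0
g(7) = mex{0} = 1
g(8) = mex{1} = 0
g(9) = mex{0} = 1
So g(9) = 1.
For stack C, compute g(0), g(1), … with moves {4, 6}:
g(0) = mex{} = 0
g(1) = mex{} = 0
g(2) = mex{} = 0
g(3) = mex{} = 0
g(4) = mex{0} = 1
g(5) = mex{0} = 1
g(6) = mex{0} = 1
g(7) = mex{0} = 1
So g(7) = 1.
Stack D is a plain Nim stack of size 10, so its Grundy value is 10.
By the Sprague-Grundy theorem, the Grundy value of a sum of independent games is the XOR of the component values.
Combined value = 0 XOR 1 XOR 1 XOR 10 = 10.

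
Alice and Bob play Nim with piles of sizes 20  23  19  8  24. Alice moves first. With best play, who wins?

Bob wins

Compute the nim-sum pairwise:
20 XOR 23 = 3
3 XOR 19 = 16
16 XOR 8 = 24
24 XOR 24 = 0
The nim-sum is 0, so this is a P-position: the player to move is in a losing position under optimal play; Alice is about to move from it and so loses — Bob wins.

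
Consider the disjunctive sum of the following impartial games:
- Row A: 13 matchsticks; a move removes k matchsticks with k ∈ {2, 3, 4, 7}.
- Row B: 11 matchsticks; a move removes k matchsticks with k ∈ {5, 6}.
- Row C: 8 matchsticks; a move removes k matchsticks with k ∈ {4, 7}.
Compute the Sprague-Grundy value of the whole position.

Grundy values for row A (subtraction set {2, 3, 4, 7}):
g(0) = mex{} = 0
g(1) = mex{} = 0
g(2) = mex{0} = 1
g(3) = mex{0} = 1
g(4) = mex{0,1} = 2
g(5) = mex{0,1} = 2
g(6) = mex{1,2} = 0
g(7) = mex{0,1,2} = 3
g(8) = mex{0,2} = 1
g(9) = mex{0,1,2,3} = 4
g(10) = mex{0,1,3} = 2
g(11) = mex{1,2,3,4} = 0
g(12) = mex{1,2,4} = 0
g(13) = mex{0,2,4} = 1
So g(13) = 1.
Grundy values for row B (subtraction set {5, 6}):
k:     0  1  2  3  4  5  6  7  8  9 10 11
g(k):  0  0  0  0  0  1  1  1  1  1  2  0
So g(11) = 0.
Grundy values for row C (subtraction set {4, 7}):
k:     0  1  2  3  4  5  6  7  8
g(k):  0  0  0  0  1  1  1  1  2
So g(8) = 2.
The value of a disjunctive sum is the nim-sum of the parts.
Combined value = 1 XOR 0 XOR 2 = 3.

3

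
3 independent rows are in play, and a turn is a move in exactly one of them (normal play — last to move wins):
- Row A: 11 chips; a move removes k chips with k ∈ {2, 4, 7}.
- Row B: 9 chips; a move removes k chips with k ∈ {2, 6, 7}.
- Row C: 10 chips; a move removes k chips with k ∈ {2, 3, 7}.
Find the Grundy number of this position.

1

For row A, compute g(0), g(1), … with moves {2, 4, 7}:
k:     0  1  2  3  4  5  6  7  8  9 10 11
g(k):  0  0  1  1  2  2  0  3  1  0  2  1
So g(11) = 1.
Build the Grundy sequence for row B with g(k) = mex{g(k−s) : s ∈ {2, 6, 7}, s ≤ k}:
g(0) = mex{} = 0
g(1) = mex{} = 0
g(2) = mex{0} = 1
g(3) = mex{0} = 1
g(4) = mex{1} = 0
g(5) = mex{1} = 0
g(6) = mex{0} = 1
g(7) = mex{0} = 1
g(8) = mex{0,1} = 2
g(9) = mex{1} = 0
So g(9) = 0.
Build the Grundy sequence for row C with g(k) = mex{g(k−s) : s ∈ {2, 3, 7}, s ≤ k}:
k:     0  1  2  3  4  5  6  7  8  9 10
g(k):  0  0  1  1  2  0  0  1  1  2  0
So g(10) = 0.
By the Sprague-Grundy theorem, the Grundy value of a sum of independent games is the XOR of the component values.
Combined value = 1 ⊕ 0 ⊕ 0 = 1.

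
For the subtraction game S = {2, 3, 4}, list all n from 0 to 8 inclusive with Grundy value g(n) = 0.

0, 1, 6, 7

Compute g(0), g(1), … for moves {2, 3, 4}:
g(0) = mex{} = 0
g(1) = mex{} = 0
g(2) = mex{0} = 1
g(3) = mex{0} = 1
g(4) = mex{0,1} = 2
g(5) = mex{0,1} = 2
g(6) = mex{1,2} = 0
g(7) = mex{1,2} = 0
g(8) = mex{0,2} = 1
The P-positions (g = 0) in 0..8 are 0, 1, 6, 7.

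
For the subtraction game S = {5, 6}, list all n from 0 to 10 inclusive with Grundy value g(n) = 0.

Build the Grundy sequence with g(k) = mex{g(k−s) : s ∈ {5, 6}, s ≤ k}:
k:     0  1  2  3  4  5  6  7  8  9 10
g(k):  0  0  0  0  0  1  1  1  1  1  2
The P-positions (g = 0) in 0..10 are 0, 1, 2, 3, 4.

0, 1, 2, 3, 4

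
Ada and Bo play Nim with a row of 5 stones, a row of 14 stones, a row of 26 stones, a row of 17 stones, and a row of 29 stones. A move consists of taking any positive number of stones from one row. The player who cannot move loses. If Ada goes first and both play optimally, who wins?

Ada wins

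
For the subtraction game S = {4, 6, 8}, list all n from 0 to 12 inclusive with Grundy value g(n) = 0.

0, 1, 2, 3, 12

Build the Grundy sequence with g(k) = mex{g(k−s) : s ∈ {4, 6, 8}, s ≤ k}:
g(0) = mex{} = 0
g(1) = mex{} = 0
g(2) = mex{} = 0
g(3) = mex{} = 0
g(4) = mex{0} = 1
g(5) = mex{0} = 1
g(6) = mex{0} = 1
g(7) = mex{0} = 1
g(8) = mex{0,1} = 2
g(9) = mex{0,1} = 2
g(10) = mex{0,1} = 2
g(11) = mex{0,1} = 2
g(12) = mex{1,2} = 0
The P-positions (g = 0) in 0..12 are 0, 1, 2, 3, 12.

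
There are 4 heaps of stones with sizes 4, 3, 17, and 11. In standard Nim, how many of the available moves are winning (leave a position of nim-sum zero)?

1

Write each in binary and XOR column by column:
  00100  (4)
  00011  (3)
  10001  (17)
  01011  (11)
  -----
  11101  (29)
The overall nim-sum is X = 29. A heap of size p has a winning move iff p XOR X < p (reduce it to p XOR X).
  4: 4 XOR 29 = 25 ≥ 4 — no move.
  3: 3 XOR 29 = 30 ≥ 3 — no move.
  17: 17 XOR 29 = 12 < 17 — winning move (to 12).
  11: 11 XOR 29 = 22 ≥ 11 — no move.
That gives 1 winning move.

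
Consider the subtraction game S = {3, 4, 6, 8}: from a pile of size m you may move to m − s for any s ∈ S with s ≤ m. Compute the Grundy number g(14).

1

Build the Grundy sequence with g(k) = mex{g(k−s) : s ∈ {3, 4, 6, 8}, s ≤ k}:
g(0) = mex{} = 0
g(1) = mex{} = 0
g(2) = mex{} = 0
g(3) = mex{0} = 1
g(4) = mex{0} = 1
g(5) = mex{0} = 1
g(6) = mex{0,1} = 2
g(7) = mex{0,1} = 2
g(8) = mex{0,1} = 2
g(9) = mex{0,1,2} = 3
g(10) = mex{0,1,2} = 3
g(11) = mex{1,2} = 0
g(12) = mex{1,2,3} = 0
g(13) = mex{1,2,3} = 0
g(14) = mex{0,2,3} = 1
So g(14) = 1.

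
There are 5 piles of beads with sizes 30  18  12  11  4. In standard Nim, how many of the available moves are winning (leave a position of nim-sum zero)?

3

Nim-sum: 30 XOR 18 XOR 12 XOR 11 XOR 4 = 15.
The overall nim-sum is X = 15. A pile of size p has a winning move iff p XOR X < p (reduce it to p XOR X).
  30: 30 XOR 15 = 17 < 30 — winning move (to 17).
  18: 18 XOR 15 = 29 ≥ 18 — no move.
  12: 12 XOR 15 = 3 < 12 — winning move (to 3).
  11: 11 XOR 15 = 4 < 11 — winning move (to 4).
  4: 4 XOR 15 = 11 ≥ 4 — no move.
That gives 3 winning moves.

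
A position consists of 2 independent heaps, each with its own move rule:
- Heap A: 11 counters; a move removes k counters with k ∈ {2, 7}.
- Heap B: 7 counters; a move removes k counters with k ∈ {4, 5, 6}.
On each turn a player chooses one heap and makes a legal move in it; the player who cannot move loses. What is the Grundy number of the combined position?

Grundy values for heap A (subtraction set {2, 7}):
g(0) = mex{} = 0
g(1) = mex{} = 0
g(2) = mex{0} = 1
g(3) = mex{0} = 1
g(4) = mex{1} = 0
g(5) = mex{1} = 0
g(6) = mex{0} = 1
g(7) = mex{0} = 1
g(8) = mex{0,1} = 2
g(9) = mex{1} = 0
g(10) = mex{1,2} = 0
g(11) = mex{0} = 1
So g(11) = 1.
For heap B, compute g(0), g(1), … with moves {4, 5, 6}:
k:     0  1  2  3  4  5  6  7
g(k):  0  0  0  0  1  1  1  1
So g(7) = 1.
The value of a disjunctive sum is the nim-sum of the parts.
Combined value = 1 ⊕ 1 = 0.

0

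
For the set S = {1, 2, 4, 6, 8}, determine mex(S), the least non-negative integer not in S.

0

0 is not in the set, so the mex is 0.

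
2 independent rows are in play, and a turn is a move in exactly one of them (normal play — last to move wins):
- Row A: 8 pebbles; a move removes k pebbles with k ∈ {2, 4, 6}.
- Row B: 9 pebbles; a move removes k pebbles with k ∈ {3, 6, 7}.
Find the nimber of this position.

3

Grundy values for row A (subtraction set {2, 4, 6}):
k:     0  1  2  3  4  5  6  7  8
g(k):  0  0  1  1  2  2  3  3  0
So g(8) = 0.
Build the Grundy sequence for row B with g(k) = mex{g(k−s) : s ∈ {3, 6, 7}, s ≤ k}:
k:     0  1  2  3  4  5  6  7  8  9
g(k):  0  0  0  1  1  1  2  2  2  3
So g(9) = 3.
The value of a disjunctive sum is the nim-sum of the parts.
Combined value = 0 ⊕ 3 = 3.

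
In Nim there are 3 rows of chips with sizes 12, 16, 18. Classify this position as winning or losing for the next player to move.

Bitwise XOR of the heap sizes:
  01100  (12)
  10000  (16)
  10010  (18)
  -----
  01110  (14)
The nim-sum is 14 ≠ 0, so this is an N-position: the player to move can win.

Winning position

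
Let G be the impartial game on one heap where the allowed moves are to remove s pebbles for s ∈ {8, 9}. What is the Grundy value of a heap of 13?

Grundy values for subtraction set {8, 9}:
g(0) = mex{} = 0
g(1) = mex{} = 0
g(2) = mex{} = 0
g(3) = mex{} = 0
g(4) = mex{} = 0
g(5) = mex{} = 0
g(6) = mex{} = 0
g(7) = mex{} = 0
g(8) = mex{0} = 1
g(9) = mex{0} = 1
g(10) = mex{0} = 1
g(11) = mex{0} = 1
g(12) = mex{0} = 1
g(13) = mex{0} = 1
So g(13) = 1.

1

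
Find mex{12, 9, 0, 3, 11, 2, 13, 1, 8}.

The values 0, 1, 2, 3 are all present; 4 is the first non-negative integer missing from the set.

4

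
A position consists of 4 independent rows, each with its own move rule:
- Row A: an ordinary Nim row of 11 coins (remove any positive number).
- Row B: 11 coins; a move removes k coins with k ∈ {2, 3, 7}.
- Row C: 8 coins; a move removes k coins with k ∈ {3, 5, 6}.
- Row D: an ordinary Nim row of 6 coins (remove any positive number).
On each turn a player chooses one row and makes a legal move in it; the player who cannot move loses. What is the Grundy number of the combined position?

15

Row A is a plain Nim row of size 11, so its Grundy value is 11.
Grundy values for row B (subtraction set {2, 3, 7}):
k:     0  1  2  3  4  5  6  7  8  9 10 11
g(k):  0  0  1  1  2  0  0  1  1  2  0  0
So g(11) = 0.
Build the Grundy sequence for row C with g(k) = mex{g(k−s) : s ∈ {3, 5, 6}, s ≤ k}:
k:     0  1  2  3  4  5  6  7  8
g(k):  0  0  0  1  1  1  2  2  2
So g(8) = 2.
Row D is a plain Nim row of size 6, so its Grundy value is 6.
By the Sprague-Grundy theorem, the Grundy value of a sum of independent games is the XOR of the component values.
Combined value = 11 XOR 0 XOR 2 XOR 6 = 15.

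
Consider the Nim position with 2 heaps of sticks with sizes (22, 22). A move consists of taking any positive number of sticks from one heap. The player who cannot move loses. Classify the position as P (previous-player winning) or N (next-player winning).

P-position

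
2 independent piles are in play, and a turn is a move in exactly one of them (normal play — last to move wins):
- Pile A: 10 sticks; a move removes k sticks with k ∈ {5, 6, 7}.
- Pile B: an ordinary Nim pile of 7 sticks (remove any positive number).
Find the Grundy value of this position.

Grundy values for pile A (subtraction set {5, 6, 7}):
k:     0  1  2  3  4  5  6  7  8  9 10
g(k):  0  0  0  0  0  1  1  1  1  1  2
So g(10) = 2.
Pile B is a plain Nim pile of size 7, so its Grundy value is 7.
The value of a disjunctive sum is the nim-sum of the parts.
Combined value = 2 XOR 7 = 5.

5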